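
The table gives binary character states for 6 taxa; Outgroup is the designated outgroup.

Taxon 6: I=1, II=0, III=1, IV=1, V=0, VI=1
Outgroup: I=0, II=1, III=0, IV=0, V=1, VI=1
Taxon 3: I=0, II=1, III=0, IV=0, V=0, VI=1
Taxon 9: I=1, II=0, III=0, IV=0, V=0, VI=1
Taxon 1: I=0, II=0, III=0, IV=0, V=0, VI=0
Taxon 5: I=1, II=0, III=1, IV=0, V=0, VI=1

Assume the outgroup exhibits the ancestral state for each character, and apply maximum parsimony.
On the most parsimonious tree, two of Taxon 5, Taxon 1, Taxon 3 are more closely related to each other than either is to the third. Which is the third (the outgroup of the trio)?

Character polarity is set by the outgroup: the derived state is whichever differs from the outgroup's state, so for II, V, VI the derived state is '0', and for the remaining characters it is '1'.
I (derived state '1') is shared by Taxon 5, Taxon 6, and Taxon 9 — a synapomorphy uniting that clade.
II (derived state '0') is shared by Taxon 1, Taxon 5, Taxon 6, and Taxon 9 — a synapomorphy uniting that clade.
III (derived state '1') is shared by Taxon 5 and Taxon 6 — a synapomorphy uniting that clade.
IV (derived state '1') is unique to Taxon 6 (autapomorphy; uninformative for grouping).
V (derived state '0') is shared by all ingroup taxa — unites the whole ingroup.
VI (derived state '0') is unique to Taxon 1 (autapomorphy; uninformative for grouping).
Most parsimonious ingroup topology: ((((Taxon 6,Taxon 5),Taxon 9),Taxon 1),Taxon 3).
Taxon 1 and Taxon 5 share a more recent common ancestor with each other than either does with Taxon 3, so Taxon 3 is the least closely related of the three.

Taxon 3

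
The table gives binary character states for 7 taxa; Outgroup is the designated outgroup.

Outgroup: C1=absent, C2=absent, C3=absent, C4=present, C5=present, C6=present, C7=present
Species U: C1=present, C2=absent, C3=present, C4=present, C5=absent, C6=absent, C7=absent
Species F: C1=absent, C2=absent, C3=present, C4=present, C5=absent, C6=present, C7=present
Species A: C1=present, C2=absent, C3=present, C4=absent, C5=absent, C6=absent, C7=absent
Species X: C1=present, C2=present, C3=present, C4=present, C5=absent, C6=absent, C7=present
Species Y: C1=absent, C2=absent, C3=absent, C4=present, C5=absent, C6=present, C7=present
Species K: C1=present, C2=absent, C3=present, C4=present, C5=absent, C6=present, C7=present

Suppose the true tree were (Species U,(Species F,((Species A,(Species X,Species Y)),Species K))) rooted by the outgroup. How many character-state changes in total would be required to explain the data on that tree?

13

Map each character onto (Species U,(Species F,((Species A,(Species X,Species Y)),Species K))) (rooted by Outgroup) and count the minimum state changes it requires (Fitch parsimony):
C1: 3; C2: 1; C3: 2; C4: 1; C5: 1; C6: 3; C7: 2.
Total tree length = 13.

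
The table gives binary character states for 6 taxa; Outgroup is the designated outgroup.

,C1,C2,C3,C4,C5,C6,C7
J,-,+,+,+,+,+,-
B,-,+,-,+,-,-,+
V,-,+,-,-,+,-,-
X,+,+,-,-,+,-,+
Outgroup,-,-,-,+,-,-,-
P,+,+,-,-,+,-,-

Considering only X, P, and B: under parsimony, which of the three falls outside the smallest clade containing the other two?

Character polarity is set by the outgroup: the derived state is whichever differs from the outgroup's state, so for C4 the derived state is '-', and for the remaining characters it is '+'.
C1: derived state '+' in P and X only — synapomorphy for {P, X}.
All ingroup taxa share the derived state '+' for C2; it defines the ingroup but does not resolve relationships within it.
C3 (derived state '+') is unique to J (autapomorphy; uninformative for grouping).
C4 (derived state '-') is shared by P, V, and X — a synapomorphy uniting that clade.
Only J, P, V, and X show the derived state '+' for C5, supporting them as a clade.
C6: derived state '+' in J only — an autapomorphy, so it tells us nothing about relationships among taxa.
C7 groups B and X, which is incompatible with the clades supported by the remaining characters; treating it as convergent (homoplasy) costs fewer steps than any alternative tree.
Most parsimonious ingroup topology: (B,(((P,X),V),J)).
X and P share a more recent common ancestor with each other than either does with B, so B is the least closely related of the three.

B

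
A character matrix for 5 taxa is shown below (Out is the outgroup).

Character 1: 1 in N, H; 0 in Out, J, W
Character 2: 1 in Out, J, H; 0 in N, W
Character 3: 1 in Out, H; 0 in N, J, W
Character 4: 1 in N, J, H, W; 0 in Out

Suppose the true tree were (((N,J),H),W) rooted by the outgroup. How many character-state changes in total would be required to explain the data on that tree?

Map each character onto (((N,J),H),W) (rooted by Out) and count the minimum state changes it requires (Fitch parsimony):
Character 1: 2; Character 2: 2; Character 3: 2; Character 4: 1.
Total tree length = 7.

7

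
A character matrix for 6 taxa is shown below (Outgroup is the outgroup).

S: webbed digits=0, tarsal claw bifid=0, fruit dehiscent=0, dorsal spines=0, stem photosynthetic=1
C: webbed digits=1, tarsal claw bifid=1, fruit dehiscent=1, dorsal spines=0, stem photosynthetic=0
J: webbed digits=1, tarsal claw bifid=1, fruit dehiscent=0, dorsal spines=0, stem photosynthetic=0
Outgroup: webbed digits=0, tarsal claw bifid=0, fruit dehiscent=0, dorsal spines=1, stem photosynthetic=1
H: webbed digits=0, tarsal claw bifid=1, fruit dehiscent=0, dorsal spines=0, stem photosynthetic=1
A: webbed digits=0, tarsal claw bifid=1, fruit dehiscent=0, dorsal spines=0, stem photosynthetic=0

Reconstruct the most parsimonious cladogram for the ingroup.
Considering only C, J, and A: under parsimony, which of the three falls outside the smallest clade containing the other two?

A

Character polarity is set by the outgroup: the derived state is whichever differs from the outgroup's state, so for dorsal spines, stem photosynthetic the derived state is '0', and for the remaining characters it is '1'.
webbed digits (derived state '1') is shared by C and J — a synapomorphy uniting that clade.
tarsal claw bifid: derived state '1' in A, C, H, and J only — synapomorphy for {A, C, H, J}.
fruit dehiscent: derived state '1' in C only — an autapomorphy, so it tells us nothing about relationships among taxa.
dorsal spines (derived state '0') is shared by all ingroup taxa — unites the whole ingroup.
stem photosynthetic: derived state '0' in A, C, and J only — synapomorphy for {A, C, J}.
Most parsimonious ingroup topology: ((H,((J,C),A)),S).
J and C share a more recent common ancestor with each other than either does with A, so A is the least closely related of the three.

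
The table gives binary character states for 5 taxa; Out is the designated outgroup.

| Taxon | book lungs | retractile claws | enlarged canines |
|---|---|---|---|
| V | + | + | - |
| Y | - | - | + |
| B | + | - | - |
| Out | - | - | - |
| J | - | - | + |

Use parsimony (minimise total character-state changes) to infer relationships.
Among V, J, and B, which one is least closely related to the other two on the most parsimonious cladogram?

J

The outgroup has state '-' for every character, so '+' is the derived state throughout.
book lungs: derived state '+' in B and V only — synapomorphy for {B, V}.
retractile claws (derived state '+') is unique to V (autapomorphy; uninformative for grouping).
enlarged canines (derived state '+') is shared by J and Y — a synapomorphy uniting that clade.
Most parsimonious ingroup topology: ((V,B),(Y,J)).
B and V share a more recent common ancestor with each other than either does with J, so J is the least closely related of the three.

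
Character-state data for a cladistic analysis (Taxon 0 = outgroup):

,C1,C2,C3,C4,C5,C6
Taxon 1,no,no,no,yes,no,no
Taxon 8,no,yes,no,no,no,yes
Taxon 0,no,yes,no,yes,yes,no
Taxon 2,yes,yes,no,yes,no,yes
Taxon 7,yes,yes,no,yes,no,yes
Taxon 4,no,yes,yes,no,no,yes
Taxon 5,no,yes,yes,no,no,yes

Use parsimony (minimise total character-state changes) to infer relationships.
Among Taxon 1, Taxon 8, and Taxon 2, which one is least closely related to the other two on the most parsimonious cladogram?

Taxon 1

Character polarity is set by the outgroup: the derived state is whichever differs from the outgroup's state, so for C2, C4, C5 the derived state is 'no', and for the remaining characters it is 'yes'.
Only Taxon 2 and Taxon 7 show the derived state 'yes' for C1, supporting them as a clade.
C2: derived state 'no' in Taxon 1 only — an autapomorphy, so it tells us nothing about relationships among taxa.
Only Taxon 4 and Taxon 5 show the derived state 'yes' for C3, supporting them as a clade.
C4 (derived state 'no') is shared by Taxon 4, Taxon 5, and Taxon 8 — a synapomorphy uniting that clade.
C5 (derived state 'no') is shared by all ingroup taxa — unites the whole ingroup.
C6 (derived state 'yes') is shared by Taxon 2, Taxon 4, Taxon 5, Taxon 7, and Taxon 8 — a synapomorphy uniting that clade.
Most parsimonious ingroup topology: (((Taxon 7,Taxon 2),((Taxon 5,Taxon 4),Taxon 8)),Taxon 1).
Taxon 2 and Taxon 8 share a more recent common ancestor with each other than either does with Taxon 1, so Taxon 1 is the least closely related of the three.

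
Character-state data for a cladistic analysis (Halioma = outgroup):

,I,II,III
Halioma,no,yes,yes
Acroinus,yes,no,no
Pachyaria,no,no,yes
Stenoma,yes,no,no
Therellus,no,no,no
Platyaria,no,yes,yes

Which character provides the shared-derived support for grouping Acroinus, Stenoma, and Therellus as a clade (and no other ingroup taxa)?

III

Character polarity is set by the outgroup: the derived state is whichever differs from the outgroup's state, so for II, III the derived state is 'no', and for the remaining characters it is 'yes'.
Only Acroinus and Stenoma show the derived state 'yes' for I, supporting them as a clade.
II: derived state 'no' in Acroinus, Pachyaria, Stenoma, and Therellus only — synapomorphy for {Acroinus, Pachyaria, Stenoma, Therellus}.
III (derived state 'no') is shared by Acroinus, Stenoma, and Therellus — a synapomorphy uniting that clade.
Most parsimonious ingroup topology: ((((Acroinus,Stenoma),Therellus),Pachyaria),Platyaria).
The clade {Acroinus, Stenoma, Therellus} is supported by III: its derived state 'no' occurs in exactly those taxa and in no other taxon (including the outgroup).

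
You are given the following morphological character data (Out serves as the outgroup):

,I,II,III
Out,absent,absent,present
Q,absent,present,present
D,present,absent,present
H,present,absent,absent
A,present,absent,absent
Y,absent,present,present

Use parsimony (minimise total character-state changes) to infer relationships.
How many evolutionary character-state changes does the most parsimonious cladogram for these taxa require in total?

Character polarity is set by the outgroup: the derived state is whichever differs from the outgroup's state, so for III the derived state is 'absent', and for the remaining characters it is 'present'.
I: derived state 'present' in A, D, and H only — synapomorphy for {A, D, H}.
II: derived state 'present' in Q and Y only — synapomorphy for {Q, Y}.
Only A and H show the derived state 'absent' for III, supporting them as a clade.
Most parsimonious ingroup topology: ((Q,Y),(D,(H,A))).
Changes per character on this tree: I: 1; II: 1; III: 1.
Total = 3.

3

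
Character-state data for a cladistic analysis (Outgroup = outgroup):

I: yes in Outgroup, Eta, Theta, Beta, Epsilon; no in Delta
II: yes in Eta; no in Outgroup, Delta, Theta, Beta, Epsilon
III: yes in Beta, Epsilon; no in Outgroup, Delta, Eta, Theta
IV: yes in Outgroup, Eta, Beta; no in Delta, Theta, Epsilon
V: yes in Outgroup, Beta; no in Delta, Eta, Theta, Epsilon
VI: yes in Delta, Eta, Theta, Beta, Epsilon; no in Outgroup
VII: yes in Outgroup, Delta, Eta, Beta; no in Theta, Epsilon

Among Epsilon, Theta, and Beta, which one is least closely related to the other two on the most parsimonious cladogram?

Character polarity is set by the outgroup: the derived state is whichever differs from the outgroup's state, so for I, IV, V, VII the derived state is 'no', and for the remaining characters it is 'yes'.
I: derived state 'no' in Delta only — an autapomorphy, so it tells us nothing about relationships among taxa.
II (derived state 'yes') is unique to Eta (autapomorphy; uninformative for grouping).
III groups Beta and Epsilon, which is incompatible with the clades supported by the remaining characters; treating it as convergent (homoplasy) costs fewer steps than any alternative tree.
IV (derived state 'no') is shared by Delta, Epsilon, and Theta — a synapomorphy uniting that clade.
V (derived state 'no') is shared by Delta, Epsilon, Eta, and Theta — a synapomorphy uniting that clade.
All ingroup taxa share the derived state 'yes' for VI; it defines the ingroup but does not resolve relationships within it.
VII: derived state 'no' in Epsilon and Theta only — synapomorphy for {Epsilon, Theta}.
Most parsimonious ingroup topology: (((Delta,(Theta,Epsilon)),Eta),Beta).
Theta and Epsilon share a more recent common ancestor with each other than either does with Beta, so Beta is the least closely related of the three.

Beta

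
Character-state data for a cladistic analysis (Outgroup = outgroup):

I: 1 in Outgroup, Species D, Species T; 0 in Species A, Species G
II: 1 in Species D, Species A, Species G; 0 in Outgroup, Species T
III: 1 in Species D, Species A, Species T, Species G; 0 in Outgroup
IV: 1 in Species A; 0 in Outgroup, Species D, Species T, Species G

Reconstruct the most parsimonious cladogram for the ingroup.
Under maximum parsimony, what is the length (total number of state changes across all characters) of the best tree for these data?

Character polarity is set by the outgroup: the derived state is whichever differs from the outgroup's state, so for I the derived state is '0', and for the remaining characters it is '1'.
I (derived state '0') is shared by Species A and Species G — a synapomorphy uniting that clade.
Only Species A, Species D, and Species G show the derived state '1' for II, supporting them as a clade.
All ingroup taxa share the derived state '1' for III; it defines the ingroup but does not resolve relationships within it.
IV: derived state '1' in Species A only — an autapomorphy, so it tells us nothing about relationships among taxa.
Most parsimonious ingroup topology: ((Species D,(Species A,Species G)),Species T).
Changes per character on this tree: I: 1; II: 1; III: 1; IV: 1.
Total = 4.

4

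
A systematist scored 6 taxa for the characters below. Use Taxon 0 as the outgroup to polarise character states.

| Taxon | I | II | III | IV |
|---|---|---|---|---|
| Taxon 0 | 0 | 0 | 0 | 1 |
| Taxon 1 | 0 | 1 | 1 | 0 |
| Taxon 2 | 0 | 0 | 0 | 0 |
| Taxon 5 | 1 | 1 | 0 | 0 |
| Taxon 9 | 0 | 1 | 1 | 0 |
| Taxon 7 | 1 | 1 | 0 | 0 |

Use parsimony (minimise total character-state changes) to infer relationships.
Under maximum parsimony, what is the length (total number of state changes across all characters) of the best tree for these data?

Character polarity is set by the outgroup: the derived state is whichever differs from the outgroup's state, so for IV the derived state is '0', and for the remaining characters it is '1'.
I (derived state '1') is shared by Taxon 5 and Taxon 7 — a synapomorphy uniting that clade.
II: derived state '1' in Taxon 1, Taxon 5, Taxon 7, and Taxon 9 only — synapomorphy for {Taxon 1, Taxon 5, Taxon 7, Taxon 9}.
III: derived state '1' in Taxon 1 and Taxon 9 only — synapomorphy for {Taxon 1, Taxon 9}.
All ingroup taxa share the derived state '0' for IV; it defines the ingroup but does not resolve relationships within it.
Most parsimonious ingroup topology: (((Taxon 1,Taxon 9),(Taxon 5,Taxon 7)),Taxon 2).
Changes per character on this tree: I: 1; II: 1; III: 1; IV: 1.
Total = 4.

4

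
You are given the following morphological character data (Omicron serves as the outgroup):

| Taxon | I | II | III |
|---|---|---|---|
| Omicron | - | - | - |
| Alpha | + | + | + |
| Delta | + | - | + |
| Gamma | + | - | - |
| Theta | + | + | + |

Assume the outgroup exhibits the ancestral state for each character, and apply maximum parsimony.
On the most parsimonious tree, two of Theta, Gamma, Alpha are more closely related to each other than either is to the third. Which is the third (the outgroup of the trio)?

Gamma

The outgroup has state '-' for every character, so '+' is the derived state throughout.
I (derived state '+') is shared by all ingroup taxa — unites the whole ingroup.
II (derived state '+') is shared by Alpha and Theta — a synapomorphy uniting that clade.
III: derived state '+' in Alpha, Delta, and Theta only — synapomorphy for {Alpha, Delta, Theta}.
Most parsimonious ingroup topology: (((Alpha,Theta),Delta),Gamma).
Theta and Alpha share a more recent common ancestor with each other than either does with Gamma, so Gamma is the least closely related of the three.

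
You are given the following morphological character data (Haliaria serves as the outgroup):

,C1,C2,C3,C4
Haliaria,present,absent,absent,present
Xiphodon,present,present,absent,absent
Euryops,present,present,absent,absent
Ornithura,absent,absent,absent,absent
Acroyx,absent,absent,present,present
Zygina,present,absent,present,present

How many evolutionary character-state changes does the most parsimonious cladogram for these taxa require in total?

Character polarity is set by the outgroup: the derived state is whichever differs from the outgroup's state, so for C1, C4 the derived state is 'absent', and for the remaining characters it is 'present'.
C1 groups Acroyx and Ornithura, which is incompatible with the clades supported by the remaining characters; treating it as convergent (homoplasy) costs fewer steps than any alternative tree.
C2: derived state 'present' in Euryops and Xiphodon only — synapomorphy for {Euryops, Xiphodon}.
C3 (derived state 'present') is shared by Acroyx and Zygina — a synapomorphy uniting that clade.
C4 (derived state 'absent') is shared by Euryops, Ornithura, and Xiphodon — a synapomorphy uniting that clade.
Most parsimonious ingroup topology: (((Xiphodon,Euryops),Ornithura),(Acroyx,Zygina)).
Changes per character on this tree: C1: 2; C2: 1; C3: 1; C4: 1.
Total = 5.

5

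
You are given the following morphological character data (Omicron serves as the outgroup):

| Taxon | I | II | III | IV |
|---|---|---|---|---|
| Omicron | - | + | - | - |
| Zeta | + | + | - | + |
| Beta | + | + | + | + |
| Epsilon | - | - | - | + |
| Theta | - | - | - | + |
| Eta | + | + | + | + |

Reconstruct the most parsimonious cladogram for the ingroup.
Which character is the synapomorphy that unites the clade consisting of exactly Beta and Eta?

Character polarity is set by the outgroup: the derived state is whichever differs from the outgroup's state, so for II the derived state is '-', and for the remaining characters it is '+'.
I: derived state '+' in Beta, Eta, and Zeta only — synapomorphy for {Beta, Eta, Zeta}.
II: derived state '-' in Epsilon and Theta only — synapomorphy for {Epsilon, Theta}.
Only Beta and Eta show the derived state '+' for III, supporting them as a clade.
All ingroup taxa share the derived state '+' for IV; it defines the ingroup but does not resolve relationships within it.
Most parsimonious ingroup topology: ((Zeta,(Beta,Eta)),(Theta,Epsilon)).
The clade {Beta, Eta} is supported by III: its derived state '+' occurs in exactly those taxa and in no other taxon (including the outgroup).

III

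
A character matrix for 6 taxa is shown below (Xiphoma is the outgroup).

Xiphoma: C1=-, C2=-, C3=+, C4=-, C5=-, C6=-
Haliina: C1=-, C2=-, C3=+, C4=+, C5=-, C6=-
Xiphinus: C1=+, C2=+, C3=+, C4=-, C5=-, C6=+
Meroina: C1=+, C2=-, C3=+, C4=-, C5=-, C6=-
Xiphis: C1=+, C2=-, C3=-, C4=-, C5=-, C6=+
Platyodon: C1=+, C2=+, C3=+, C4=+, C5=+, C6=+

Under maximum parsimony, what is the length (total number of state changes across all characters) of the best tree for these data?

7

Character polarity is set by the outgroup: the derived state is whichever differs from the outgroup's state, so for C3 the derived state is '-', and for the remaining characters it is '+'.
C1 (derived state '+') is shared by Meroina, Platyodon, Xiphinus, and Xiphis — a synapomorphy uniting that clade.
C2 (derived state '+') is shared by Platyodon and Xiphinus — a synapomorphy uniting that clade.
C3: derived state '-' in Xiphis only — an autapomorphy, so it tells us nothing about relationships among taxa.
C4 (state '+') occurs in Haliina and Platyodon but conflicts with the nesting implied by the other characters — most parsimoniously interpreted as homoplasy.
C5 (derived state '+') is unique to Platyodon (autapomorphy; uninformative for grouping).
C6 (derived state '+') is shared by Platyodon, Xiphinus, and Xiphis — a synapomorphy uniting that clade.
Most parsimonious ingroup topology: (Haliina,(((Xiphinus,Platyodon),Xiphis),Meroina)).
Changes per character on this tree: C1: 1; C2: 1; C3: 1; C4: 2; C5: 1; C6: 1.
Total = 7.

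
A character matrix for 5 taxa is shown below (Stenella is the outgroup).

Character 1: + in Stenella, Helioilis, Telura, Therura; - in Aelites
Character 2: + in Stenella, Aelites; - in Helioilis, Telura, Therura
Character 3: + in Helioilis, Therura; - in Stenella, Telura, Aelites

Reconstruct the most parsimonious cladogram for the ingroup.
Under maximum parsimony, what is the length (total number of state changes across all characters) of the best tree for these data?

3

Character polarity is set by the outgroup: the derived state is whichever differs from the outgroup's state, so for Character 1, Character 2 the derived state is '-', and for the remaining characters it is '+'.
Character 1 (derived state '-') is unique to Aelites (autapomorphy; uninformative for grouping).
Only Helioilis, Telura, and Therura show the derived state '-' for Character 2, supporting them as a clade.
Character 3: derived state '+' in Helioilis and Therura only — synapomorphy for {Helioilis, Therura}.
Most parsimonious ingroup topology: (((Helioilis,Therura),Telura),Aelites).
Changes per character on this tree: Character 1: 1; Character 2: 1; Character 3: 1.
Total = 3.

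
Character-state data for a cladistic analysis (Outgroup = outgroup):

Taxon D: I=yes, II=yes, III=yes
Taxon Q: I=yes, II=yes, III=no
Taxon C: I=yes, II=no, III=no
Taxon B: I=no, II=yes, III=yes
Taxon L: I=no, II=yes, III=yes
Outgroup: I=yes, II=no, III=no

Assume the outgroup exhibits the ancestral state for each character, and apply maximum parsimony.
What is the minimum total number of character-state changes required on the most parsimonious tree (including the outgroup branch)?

3

Character polarity is set by the outgroup: the derived state is whichever differs from the outgroup's state, so for I the derived state is 'no', and for the remaining characters it is 'yes'.
I: derived state 'no' in Taxon B and Taxon L only — synapomorphy for {Taxon B, Taxon L}.
II (derived state 'yes') is shared by Taxon B, Taxon D, Taxon L, and Taxon Q — a synapomorphy uniting that clade.
Only Taxon B, Taxon D, and Taxon L show the derived state 'yes' for III, supporting them as a clade.
Most parsimonious ingroup topology: (((Taxon D,(Taxon L,Taxon B)),Taxon Q),Taxon C).
Changes per character on this tree: I: 1; II: 1; III: 1.
Total = 3.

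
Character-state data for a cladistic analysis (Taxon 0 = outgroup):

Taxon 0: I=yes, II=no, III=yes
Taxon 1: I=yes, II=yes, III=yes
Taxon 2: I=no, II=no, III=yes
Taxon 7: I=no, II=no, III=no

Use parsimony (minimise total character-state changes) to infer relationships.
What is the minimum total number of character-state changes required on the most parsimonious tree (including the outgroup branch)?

Character polarity is set by the outgroup: the derived state is whichever differs from the outgroup's state, so for I, III the derived state is 'no', and for the remaining characters it is 'yes'.
I: derived state 'no' in Taxon 2 and Taxon 7 only — synapomorphy for {Taxon 2, Taxon 7}.
II: derived state 'yes' in Taxon 1 only — an autapomorphy, so it tells us nothing about relationships among taxa.
III (derived state 'no') is unique to Taxon 7 (autapomorphy; uninformative for grouping).
Most parsimonious ingroup topology: (Taxon 1,(Taxon 2,Taxon 7)).
Changes per character on this tree: I: 1; II: 1; III: 1.
Total = 3.

3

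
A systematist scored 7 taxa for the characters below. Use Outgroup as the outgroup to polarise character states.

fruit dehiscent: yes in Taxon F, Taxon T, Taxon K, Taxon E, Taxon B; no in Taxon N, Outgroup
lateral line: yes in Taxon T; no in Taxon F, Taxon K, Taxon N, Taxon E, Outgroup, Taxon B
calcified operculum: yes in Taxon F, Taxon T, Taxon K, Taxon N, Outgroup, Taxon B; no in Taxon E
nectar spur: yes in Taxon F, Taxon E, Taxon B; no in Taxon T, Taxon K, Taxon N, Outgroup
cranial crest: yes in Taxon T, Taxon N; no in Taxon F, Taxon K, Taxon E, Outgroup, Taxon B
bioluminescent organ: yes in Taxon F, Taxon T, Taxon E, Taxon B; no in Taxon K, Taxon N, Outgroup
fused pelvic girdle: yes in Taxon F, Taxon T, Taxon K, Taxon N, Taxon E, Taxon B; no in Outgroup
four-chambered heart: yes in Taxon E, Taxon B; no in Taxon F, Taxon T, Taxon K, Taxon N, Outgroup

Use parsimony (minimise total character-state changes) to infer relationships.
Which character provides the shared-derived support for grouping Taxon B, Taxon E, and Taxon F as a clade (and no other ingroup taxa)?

Character polarity is set by the outgroup: the derived state is whichever differs from the outgroup's state, so for calcified operculum the derived state is 'no', and for the remaining characters it is 'yes'.
fruit dehiscent (derived state 'yes') is shared by Taxon B, Taxon E, Taxon F, Taxon K, and Taxon T — a synapomorphy uniting that clade.
lateral line: derived state 'yes' in Taxon T only — an autapomorphy, so it tells us nothing about relationships among taxa.
calcified operculum (derived state 'no') is unique to Taxon E (autapomorphy; uninformative for grouping).
nectar spur (derived state 'yes') is shared by Taxon B, Taxon E, and Taxon F — a synapomorphy uniting that clade.
cranial crest groups Taxon N and Taxon T, which is incompatible with the clades supported by the remaining characters; treating it as convergent (homoplasy) costs fewer steps than any alternative tree.
bioluminescent organ (derived state 'yes') is shared by Taxon B, Taxon E, Taxon F, and Taxon T — a synapomorphy uniting that clade.
fused pelvic girdle (derived state 'yes') is shared by all ingroup taxa — unites the whole ingroup.
four-chambered heart (derived state 'yes') is shared by Taxon B and Taxon E — a synapomorphy uniting that clade.
Most parsimonious ingroup topology: ((Taxon K,(((Taxon E,Taxon B),Taxon F),Taxon T)),Taxon N).
The clade {Taxon B, Taxon E, Taxon F} is supported by nectar spur: its derived state 'yes' occurs in exactly those taxa and in no other taxon (including the outgroup).

nectar spur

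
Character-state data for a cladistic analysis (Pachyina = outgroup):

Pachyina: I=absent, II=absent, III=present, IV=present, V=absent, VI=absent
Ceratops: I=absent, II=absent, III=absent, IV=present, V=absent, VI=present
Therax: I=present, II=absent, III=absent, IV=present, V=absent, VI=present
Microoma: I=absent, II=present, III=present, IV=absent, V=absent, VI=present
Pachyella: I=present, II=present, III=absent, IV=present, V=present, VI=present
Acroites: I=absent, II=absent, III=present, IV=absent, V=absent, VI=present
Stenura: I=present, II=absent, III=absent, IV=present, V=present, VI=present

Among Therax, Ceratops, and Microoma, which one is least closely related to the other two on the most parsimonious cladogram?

Microoma

Character polarity is set by the outgroup: the derived state is whichever differs from the outgroup's state, so for III, IV the derived state is 'absent', and for the remaining characters it is 'present'.
I (derived state 'present') is shared by Pachyella, Stenura, and Therax — a synapomorphy uniting that clade.
II groups Microoma and Pachyella, which is incompatible with the clades supported by the remaining characters; treating it as convergent (homoplasy) costs fewer steps than any alternative tree.
Only Ceratops, Pachyella, Stenura, and Therax show the derived state 'absent' for III, supporting them as a clade.
Only Acroites and Microoma show the derived state 'absent' for IV, supporting them as a clade.
V: derived state 'present' in Pachyella and Stenura only — synapomorphy for {Pachyella, Stenura}.
VI (derived state 'present') is shared by all ingroup taxa — unites the whole ingroup.
Most parsimonious ingroup topology: ((Ceratops,(Therax,(Pachyella,Stenura))),(Microoma,Acroites)).
Therax and Ceratops share a more recent common ancestor with each other than either does with Microoma, so Microoma is the least closely related of the three.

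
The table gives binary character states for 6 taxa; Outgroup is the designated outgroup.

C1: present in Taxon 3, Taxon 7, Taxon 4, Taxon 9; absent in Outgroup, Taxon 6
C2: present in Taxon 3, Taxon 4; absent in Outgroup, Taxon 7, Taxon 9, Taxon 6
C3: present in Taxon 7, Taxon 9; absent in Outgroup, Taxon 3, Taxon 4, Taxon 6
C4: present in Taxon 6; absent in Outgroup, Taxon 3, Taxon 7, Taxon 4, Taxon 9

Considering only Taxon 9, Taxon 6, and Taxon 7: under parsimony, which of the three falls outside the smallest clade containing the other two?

Taxon 6

The outgroup has state 'absent' for every character, so 'present' is the derived state throughout.
C1: derived state 'present' in Taxon 3, Taxon 4, Taxon 7, and Taxon 9 only — synapomorphy for {Taxon 3, Taxon 4, Taxon 7, Taxon 9}.
C2: derived state 'present' in Taxon 3 and Taxon 4 only — synapomorphy for {Taxon 3, Taxon 4}.
C3 (derived state 'present') is shared by Taxon 7 and Taxon 9 — a synapomorphy uniting that clade.
C4: derived state 'present' in Taxon 6 only — an autapomorphy, so it tells us nothing about relationships among taxa.
Most parsimonious ingroup topology: (((Taxon 3,Taxon 4),(Taxon 7,Taxon 9)),Taxon 6).
Taxon 7 and Taxon 9 share a more recent common ancestor with each other than either does with Taxon 6, so Taxon 6 is the least closely related of the three.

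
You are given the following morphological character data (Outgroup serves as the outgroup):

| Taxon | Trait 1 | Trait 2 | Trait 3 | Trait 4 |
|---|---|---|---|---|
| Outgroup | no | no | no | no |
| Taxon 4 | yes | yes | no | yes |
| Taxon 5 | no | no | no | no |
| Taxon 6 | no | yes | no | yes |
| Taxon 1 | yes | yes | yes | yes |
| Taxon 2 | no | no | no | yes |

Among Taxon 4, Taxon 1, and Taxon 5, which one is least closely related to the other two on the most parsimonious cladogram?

The outgroup has state 'no' for every character, so 'yes' is the derived state throughout.
Trait 1 (derived state 'yes') is shared by Taxon 1 and Taxon 4 — a synapomorphy uniting that clade.
Trait 2 (derived state 'yes') is shared by Taxon 1, Taxon 4, and Taxon 6 — a synapomorphy uniting that clade.
Trait 3 (derived state 'yes') is unique to Taxon 1 (autapomorphy; uninformative for grouping).
Only Taxon 1, Taxon 2, Taxon 4, and Taxon 6 show the derived state 'yes' for Trait 4, supporting them as a clade.
Most parsimonious ingroup topology: ((((Taxon 4,Taxon 1),Taxon 6),Taxon 2),Taxon 5).
Taxon 4 and Taxon 1 share a more recent common ancestor with each other than either does with Taxon 5, so Taxon 5 is the least closely related of the three.

Taxon 5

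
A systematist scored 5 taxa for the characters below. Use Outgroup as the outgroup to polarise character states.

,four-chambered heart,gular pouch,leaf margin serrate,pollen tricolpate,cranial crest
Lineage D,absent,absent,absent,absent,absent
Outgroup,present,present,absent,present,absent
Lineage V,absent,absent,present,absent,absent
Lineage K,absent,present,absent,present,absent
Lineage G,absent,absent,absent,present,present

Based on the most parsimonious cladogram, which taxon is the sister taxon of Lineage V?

Character polarity is set by the outgroup: the derived state is whichever differs from the outgroup's state, so for four-chambered heart, gular pouch, pollen tricolpate the derived state is 'absent', and for the remaining characters it is 'present'.
All ingroup taxa share the derived state 'absent' for four-chambered heart; it defines the ingroup but does not resolve relationships within it.
Only Lineage D, Lineage G, and Lineage V show the derived state 'absent' for gular pouch, supporting them as a clade.
leaf margin serrate: derived state 'present' in Lineage V only — an autapomorphy, so it tells us nothing about relationships among taxa.
pollen tricolpate (derived state 'absent') is shared by Lineage D and Lineage V — a synapomorphy uniting that clade.
cranial crest: derived state 'present' in Lineage G only — an autapomorphy, so it tells us nothing about relationships among taxa.
Most parsimonious ingroup topology: (((Lineage V,Lineage D),Lineage G),Lineage K).
Lineage V and Lineage D form a cherry on this tree, so they are sister taxa.

Lineage D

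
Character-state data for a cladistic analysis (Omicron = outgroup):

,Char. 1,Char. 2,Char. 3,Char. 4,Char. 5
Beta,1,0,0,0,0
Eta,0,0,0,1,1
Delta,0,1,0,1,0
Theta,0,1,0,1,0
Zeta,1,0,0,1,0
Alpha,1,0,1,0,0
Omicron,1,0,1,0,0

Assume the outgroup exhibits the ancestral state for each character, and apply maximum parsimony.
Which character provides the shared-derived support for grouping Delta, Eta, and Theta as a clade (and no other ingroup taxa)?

Char. 1

Character polarity is set by the outgroup: the derived state is whichever differs from the outgroup's state, so for Char. 1, Char. 3 the derived state is '0', and for the remaining characters it is '1'.
Char. 1: derived state '0' in Delta, Eta, and Theta only — synapomorphy for {Delta, Eta, Theta}.
Char. 2: derived state '1' in Delta and Theta only — synapomorphy for {Delta, Theta}.
Char. 3 (derived state '0') is shared by Beta, Delta, Eta, Theta, and Zeta — a synapomorphy uniting that clade.
Char. 4 (derived state '1') is shared by Delta, Eta, Theta, and Zeta — a synapomorphy uniting that clade.
Char. 5 (derived state '1') is unique to Eta (autapomorphy; uninformative for grouping).
Most parsimonious ingroup topology: (((((Theta,Delta),Eta),Zeta),Beta),Alpha).
The clade {Delta, Eta, Theta} is supported by Char. 1: its derived state '0' occurs in exactly those taxa and in no other taxon (including the outgroup).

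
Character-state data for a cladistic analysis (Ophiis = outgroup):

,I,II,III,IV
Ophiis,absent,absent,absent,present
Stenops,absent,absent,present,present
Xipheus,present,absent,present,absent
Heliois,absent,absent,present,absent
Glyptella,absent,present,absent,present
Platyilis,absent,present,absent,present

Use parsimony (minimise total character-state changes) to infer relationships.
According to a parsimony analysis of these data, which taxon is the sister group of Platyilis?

Character polarity is set by the outgroup: the derived state is whichever differs from the outgroup's state, so for IV the derived state is 'absent', and for the remaining characters it is 'present'.
I: derived state 'present' in Xipheus only — an autapomorphy, so it tells us nothing about relationships among taxa.
II: derived state 'present' in Glyptella and Platyilis only — synapomorphy for {Glyptella, Platyilis}.
Only Heliois, Stenops, and Xipheus show the derived state 'present' for III, supporting them as a clade.
IV: derived state 'absent' in Heliois and Xipheus only — synapomorphy for {Heliois, Xipheus}.
Most parsimonious ingroup topology: ((Stenops,(Xipheus,Heliois)),(Glyptella,Platyilis)).
Platyilis and Glyptella form a cherry on this tree, so they are sister taxa.

Glyptella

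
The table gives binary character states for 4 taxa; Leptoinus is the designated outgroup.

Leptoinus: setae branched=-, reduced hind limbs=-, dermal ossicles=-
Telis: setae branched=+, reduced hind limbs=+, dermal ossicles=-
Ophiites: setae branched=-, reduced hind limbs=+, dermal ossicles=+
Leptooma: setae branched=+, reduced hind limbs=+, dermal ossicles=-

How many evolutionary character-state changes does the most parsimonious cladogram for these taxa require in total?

3

The outgroup has state '-' for every character, so '+' is the derived state throughout.
setae branched (derived state '+') is shared by Leptooma and Telis — a synapomorphy uniting that clade.
reduced hind limbs (derived state '+') is shared by all ingroup taxa — unites the whole ingroup.
dermal ossicles (derived state '+') is unique to Ophiites (autapomorphy; uninformative for grouping).
Most parsimonious ingroup topology: ((Telis,Leptooma),Ophiites).
Changes per character on this tree: setae branched: 1; reduced hind limbs: 1; dermal ossicles: 1.
Total = 3.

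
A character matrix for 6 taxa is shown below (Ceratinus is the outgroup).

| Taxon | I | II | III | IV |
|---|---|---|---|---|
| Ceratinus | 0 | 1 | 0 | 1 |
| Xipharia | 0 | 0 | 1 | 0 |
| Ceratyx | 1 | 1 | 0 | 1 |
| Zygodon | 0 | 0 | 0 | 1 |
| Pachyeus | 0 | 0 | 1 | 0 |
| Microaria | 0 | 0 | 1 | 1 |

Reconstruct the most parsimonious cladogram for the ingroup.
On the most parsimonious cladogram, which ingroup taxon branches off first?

Character polarity is set by the outgroup: the derived state is whichever differs from the outgroup's state, so for II, IV the derived state is '0', and for the remaining characters it is '1'.
I (derived state '1') is unique to Ceratyx (autapomorphy; uninformative for grouping).
Only Microaria, Pachyeus, Xipharia, and Zygodon show the derived state '0' for II, supporting them as a clade.
Only Microaria, Pachyeus, and Xipharia show the derived state '1' for III, supporting them as a clade.
Only Pachyeus and Xipharia show the derived state '0' for IV, supporting them as a clade.
Most parsimonious ingroup topology: ((((Xipharia,Pachyeus),Microaria),Zygodon),Ceratyx).
Ceratyx is sister to the clade containing all other ingroup taxa, so it is the earliest-diverging (most basal) ingroup lineage.

Ceratyx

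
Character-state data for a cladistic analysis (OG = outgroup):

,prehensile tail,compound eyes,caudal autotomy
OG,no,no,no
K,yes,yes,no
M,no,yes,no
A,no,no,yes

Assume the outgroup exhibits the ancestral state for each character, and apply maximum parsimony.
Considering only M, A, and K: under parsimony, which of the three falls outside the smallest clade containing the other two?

The outgroup has state 'no' for every character, so 'yes' is the derived state throughout.
prehensile tail: derived state 'yes' in K only — an autapomorphy, so it tells us nothing about relationships among taxa.
Only K and M show the derived state 'yes' for compound eyes, supporting them as a clade.
caudal autotomy (derived state 'yes') is unique to A (autapomorphy; uninformative for grouping).
Most parsimonious ingroup topology: ((K,M),A).
M and K share a more recent common ancestor with each other than either does with A, so A is the least closely related of the three.

A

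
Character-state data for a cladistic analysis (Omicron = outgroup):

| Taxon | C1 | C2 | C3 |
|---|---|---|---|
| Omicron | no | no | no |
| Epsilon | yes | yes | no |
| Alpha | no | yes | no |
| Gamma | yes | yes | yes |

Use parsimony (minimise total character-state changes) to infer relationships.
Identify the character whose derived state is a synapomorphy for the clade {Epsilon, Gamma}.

C1

The outgroup has state 'no' for every character, so 'yes' is the derived state throughout.
C1 (derived state 'yes') is shared by Epsilon and Gamma — a synapomorphy uniting that clade.
All ingroup taxa share the derived state 'yes' for C2; it defines the ingroup but does not resolve relationships within it.
C3: derived state 'yes' in Gamma only — an autapomorphy, so it tells us nothing about relationships among taxa.
Most parsimonious ingroup topology: ((Epsilon,Gamma),Alpha).
The clade {Epsilon, Gamma} is supported by C1: its derived state 'yes' occurs in exactly those taxa and in no other taxon (including the outgroup).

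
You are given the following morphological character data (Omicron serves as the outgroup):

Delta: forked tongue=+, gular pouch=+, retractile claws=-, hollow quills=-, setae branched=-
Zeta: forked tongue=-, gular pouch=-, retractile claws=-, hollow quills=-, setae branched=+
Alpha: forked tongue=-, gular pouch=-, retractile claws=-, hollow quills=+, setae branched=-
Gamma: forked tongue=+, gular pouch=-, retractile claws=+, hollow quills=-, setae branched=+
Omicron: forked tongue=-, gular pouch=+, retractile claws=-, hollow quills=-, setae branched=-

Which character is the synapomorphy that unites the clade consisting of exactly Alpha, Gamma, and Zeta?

Character polarity is set by the outgroup: the derived state is whichever differs from the outgroup's state, so for gular pouch the derived state is '-', and for the remaining characters it is '+'.
forked tongue (state '+') occurs in Delta and Gamma but conflicts with the nesting implied by the other characters — most parsimoniously interpreted as homoplasy.
gular pouch (derived state '-') is shared by Alpha, Gamma, and Zeta — a synapomorphy uniting that clade.
retractile claws: derived state '+' in Gamma only — an autapomorphy, so it tells us nothing about relationships among taxa.
hollow quills (derived state '+') is unique to Alpha (autapomorphy; uninformative for grouping).
setae branched (derived state '+') is shared by Gamma and Zeta — a synapomorphy uniting that clade.
Most parsimonious ingroup topology: (((Gamma,Zeta),Alpha),Delta).
The clade {Alpha, Gamma, Zeta} is supported by gular pouch: its derived state '-' occurs in exactly those taxa and in no other taxon (including the outgroup).

gular pouch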